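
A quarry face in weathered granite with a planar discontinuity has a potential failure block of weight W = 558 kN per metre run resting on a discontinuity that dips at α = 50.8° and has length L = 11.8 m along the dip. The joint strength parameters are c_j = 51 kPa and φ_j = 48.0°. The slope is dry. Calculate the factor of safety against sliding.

FS = 2.30

Resolving the block weight along and normal to the plane and applying the Mohr–Coulomb strength on the joint:
N' = W cosα = 558·cos50.8° = 352.7 kN/m
Driving force T = W sinα = 558·sin50.8° = 432.4 kN/m
Resisting force R = c_j·L + N'·tanφ_j = 51·11.8 + 352.7·tan48.0° = 601.8 + 391.7 = 993.5 kN/m
FS = R / T = 993.5 / 432.4 = 2.297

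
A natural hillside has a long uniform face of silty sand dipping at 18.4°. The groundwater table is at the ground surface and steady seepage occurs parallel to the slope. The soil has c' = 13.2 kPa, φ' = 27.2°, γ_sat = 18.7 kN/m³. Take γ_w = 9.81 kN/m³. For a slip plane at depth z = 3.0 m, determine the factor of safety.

FS = 1.52

With seepage parallel to the slope and the water table at the surface, the effective normal stress on the slip plane uses the buoyant unit weight γ' = γ_sat − γ_w while the driving shear stress uses γ_sat:
FS = [c' + γ' z cos²β tanφ'] / [γ_sat z sinβ cosβ]
γ' = 18.7 − 9.81 = 8.89 kN/m³
Numerator = 13.2 + 8.89·3.0·cos²18.4°·tan27.2° = 13.2 + 8.89·3.0·0.9004·0.5139 = 25.541 kPa
Denominator = 18.7·3.0·sin18.4°·cos18.4° = 18.7·3.0·0.3156·0.9489 = 16.803 kPa
FS = 25.541 / 16.803 = 1.520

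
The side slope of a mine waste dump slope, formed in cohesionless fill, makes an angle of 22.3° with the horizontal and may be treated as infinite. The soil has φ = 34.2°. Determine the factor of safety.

For a dry cohesionless infinite slope the factor of safety is FS = tanφ / tanβ.
FS = tan34.2° / tan22.3° = 0.6796 / 0.4101 = 1.657

FS = 1.66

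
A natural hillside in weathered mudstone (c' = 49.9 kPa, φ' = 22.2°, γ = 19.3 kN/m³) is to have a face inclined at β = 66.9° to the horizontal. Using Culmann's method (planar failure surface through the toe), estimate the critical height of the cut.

H_c = 30.45 m

Culmann's analysis gives the critical failure plane at α_cr = (β + φ')/2 = (66.9 + 22.2)/2 = 44.6°, and the critical height
H_c = (4c'/γ) · sinβ cosφ' / [1 − cos(β − φ')]
    = (4·49.9/19.3) · sin66.9°·cos22.2° / [1 − cos(44.7°)]
    = 10.342 · 0.9198·0.9259 / [1 − 0.7108]
    = 10.342 · 0.8516 / 0.2892
    = 30.45 m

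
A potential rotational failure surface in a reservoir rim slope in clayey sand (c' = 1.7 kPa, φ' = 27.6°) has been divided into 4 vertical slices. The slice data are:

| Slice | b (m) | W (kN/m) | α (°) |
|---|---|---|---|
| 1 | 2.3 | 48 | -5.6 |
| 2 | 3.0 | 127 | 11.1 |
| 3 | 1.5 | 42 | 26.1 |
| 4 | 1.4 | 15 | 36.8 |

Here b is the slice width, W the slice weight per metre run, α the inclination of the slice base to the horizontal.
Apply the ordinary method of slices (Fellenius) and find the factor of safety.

FS = 2.78

Ordinary method of slices: FS = Σ[c'·Δl_i + (W_i cosα_i)·tanφ'] / Σ W_i sinα_i, with Δl_i = b_i / cosα_i.
Slice 1: Δl = 2.3/cos(-5.6°) = 2.311 m; N'_1 = 48·cos(-5.6°) = 47.8; c'Δl = 3.93; W sinα = -4.7
Slice 2: Δl = 3.0/cos11.1° = 3.057 m; N'_2 = 127·cos11.1° = 124.6; c'Δl = 5.20; W sinα = 24.5
Slice 3: Δl = 1.5/cos26.1° = 1.670 m; N'_3 = 42·cos26.1° = 37.7; c'Δl = 2.84; W sinα = 18.5
Slice 4: Δl = 1.4/cos36.8° = 1.748 m; N'_4 = 15·cos36.8° = 12.0; c'Δl = 2.97; W sinα = 9.0
Σc'Δl = 14.9 kN/m; ΣN' = 222.1 kN/m; ΣW sinα = 47.2 kN/m
Resisting = 14.9 + 222.1·tan27.6° = 14.9 + 116.1 = 131.1 kN/m
FS = 131.1 / 47.2 = 2.775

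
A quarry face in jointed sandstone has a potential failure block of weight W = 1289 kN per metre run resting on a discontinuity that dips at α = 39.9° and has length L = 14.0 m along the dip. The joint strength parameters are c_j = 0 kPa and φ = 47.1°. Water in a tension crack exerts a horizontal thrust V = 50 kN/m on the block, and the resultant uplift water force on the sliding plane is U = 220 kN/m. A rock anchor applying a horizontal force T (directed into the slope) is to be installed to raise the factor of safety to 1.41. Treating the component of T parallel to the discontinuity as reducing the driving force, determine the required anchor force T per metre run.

Resolving forces along and normal to the sliding plane, with the horizontal anchor force T adding T·sinα to the effective normal force and T·cosα acting up the plane against the driving force:
FS = [c_jL + (W cosα − U − V sinα + T sinα) tanφ] / [W sinα + V cosα − T cosα]
Without the anchor: N' = 736.8 kN/m, driving T_d = 865.2 kN/m, resisting R = 0·14.0 + 736.8·tan47.1° = 792.9 kN/m, FS = 0.92.
Setting FS = 1.41 and solving for T:
1.41·(865.2 − T cos39.9°) = 792.9 + T sin39.9°·tan47.1°
T·(sin39.9°·tan47.1° + 1.41·cos39.9°) = 1.41·865.2 − 792.9
T·(0.6414·1.0761 + 1.41·0.7672) = 1219.9 − 792.9 = 427.0
T·1.7720 = 427.0
T = 241.0 kN/m

T = 241 kN/m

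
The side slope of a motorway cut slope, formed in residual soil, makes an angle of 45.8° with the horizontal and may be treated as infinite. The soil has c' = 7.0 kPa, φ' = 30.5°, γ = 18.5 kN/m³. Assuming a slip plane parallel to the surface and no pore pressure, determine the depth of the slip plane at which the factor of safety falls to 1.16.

Setting FS = 1.16 in FS = [c' + γz cos²β tanφ'] / [γz sinβ cosβ] and solving for z:
z = c' / [γ cosβ (FS·sinβ − cosβ·tanφ')]
  = 7.0 / [18.5·cos45.8°·(1.16·sin45.8° − cos45.8°·tan30.5°)]
  = 7.0 / [18.5·0.6972·(1.16·0.7169 − 0.6972·0.5890)]
  = 7.0 / 5.4293 = 1.289 m

z = 1.29 m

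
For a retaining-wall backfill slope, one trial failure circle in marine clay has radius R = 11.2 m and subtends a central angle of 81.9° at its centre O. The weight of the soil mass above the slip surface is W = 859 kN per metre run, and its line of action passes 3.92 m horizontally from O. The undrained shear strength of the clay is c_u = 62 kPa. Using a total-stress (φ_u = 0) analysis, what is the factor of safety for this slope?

FS = 3.30

Taking moments about the centre O, the resisting moment is provided by the undrained shear strength acting along the arc:
Arc length L_a = R·θ = 11.2·(81.9°·π/180) = 11.2·1.4294 = 16.01 m
M_R = c_u·L_a·R = 62·16.01·11.2 = 11117.0 kN·m/m
M_D = W·d = 859·3.92 = 3367.3 kN·m/m
FS = M_R / M_D = 11117.0 / 3367.3 = 3.301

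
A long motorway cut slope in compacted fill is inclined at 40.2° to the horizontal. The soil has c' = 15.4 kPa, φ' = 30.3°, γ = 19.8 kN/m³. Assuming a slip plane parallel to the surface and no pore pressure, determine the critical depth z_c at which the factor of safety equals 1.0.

z_c = 5.11 m

Setting FS = 1.00 in FS = [c' + γz cos²β tanφ'] / [γz sinβ cosβ] and solving for z:
z = c' / [γ cosβ (FS·sinβ − cosβ·tanφ')]
  = 15.4 / [19.8·cos40.2°·(1.00·sin40.2° − cos40.2°·tan30.3°)]
  = 15.4 / [19.8·0.7638·(1.00·0.6455 − 0.7638·0.5844)]
  = 15.4 / 3.0115 = 5.114 m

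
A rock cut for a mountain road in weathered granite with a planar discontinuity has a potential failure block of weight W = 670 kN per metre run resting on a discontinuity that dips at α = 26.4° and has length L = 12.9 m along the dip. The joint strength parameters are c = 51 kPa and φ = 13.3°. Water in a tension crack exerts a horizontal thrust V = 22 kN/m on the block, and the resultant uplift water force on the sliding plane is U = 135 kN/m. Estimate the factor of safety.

FS = 2.41

Resolving the block weight along and normal to the plane and applying the Mohr–Coulomb strength on the joint:
N' = W cosα − U − V sinα = 670·cos26.4° − 135 − 22·sin26.4° = 455.3 kN/m
Driving force T = W sinα + V cosα = 670·sin26.4° + 22·cos26.4° = 317.6 kN/m
Resisting force R = c·L + N'·tanφ = 51·12.9 + 455.3·tan13.3° = 657.9 + 107.6 = 765.5 kN/m
FS = R / T = 765.5 / 317.6 = 2.410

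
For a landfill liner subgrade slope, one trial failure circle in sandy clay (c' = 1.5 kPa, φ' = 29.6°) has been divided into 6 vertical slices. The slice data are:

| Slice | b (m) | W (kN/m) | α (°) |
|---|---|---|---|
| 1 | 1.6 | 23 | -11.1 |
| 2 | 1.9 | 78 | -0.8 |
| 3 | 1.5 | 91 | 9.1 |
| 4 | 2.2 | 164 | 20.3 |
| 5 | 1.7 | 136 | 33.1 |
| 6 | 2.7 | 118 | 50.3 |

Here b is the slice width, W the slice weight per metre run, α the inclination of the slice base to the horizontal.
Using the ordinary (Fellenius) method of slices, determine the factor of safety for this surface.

Ordinary method of slices: FS = Σ[c'·Δl_i + (W_i cosα_i)·tanφ'] / Σ W_i sinα_i, with Δl_i = b_i / cosα_i.
Slice 1: Δl = 1.6/cos(-11.1°) = 1.631 m; N'_1 = 23·cos(-11.1°) = 22.6; c'Δl = 2.45; W sinα = -4.4
Slice 2: Δl = 1.9/cos(-0.8°) = 1.900 m; N'_2 = 78·cos(-0.8°) = 78.0; c'Δl = 2.85; W sinα = -1.1
Slice 3: Δl = 1.5/cos9.1° = 1.519 m; N'_3 = 91·cos9.1° = 89.9; c'Δl = 2.28; W sinα = 14.4
Slice 4: Δl = 2.2/cos20.3° = 2.346 m; N'_4 = 164·cos20.3° = 153.8; c'Δl = 3.52; W sinα = 56.9
Slice 5: Δl = 1.7/cos33.1° = 2.029 m; N'_5 = 136·cos33.1° = 113.9; c'Δl = 3.04; W sinα = 74.3
Slice 6: Δl = 2.7/cos50.3° = 4.227 m; N'_6 = 118·cos50.3° = 75.4; c'Δl = 6.34; W sinα = 90.8
Σc'Δl = 20.5 kN/m; ΣN' = 533.5 kN/m; ΣW sinα = 230.8 kN/m
Resisting = 20.5 + 533.5·tan29.6° = 20.5 + 303.1 = 323.6 kN/m
FS = 323.6 / 230.8 = 1.402

FS = 1.40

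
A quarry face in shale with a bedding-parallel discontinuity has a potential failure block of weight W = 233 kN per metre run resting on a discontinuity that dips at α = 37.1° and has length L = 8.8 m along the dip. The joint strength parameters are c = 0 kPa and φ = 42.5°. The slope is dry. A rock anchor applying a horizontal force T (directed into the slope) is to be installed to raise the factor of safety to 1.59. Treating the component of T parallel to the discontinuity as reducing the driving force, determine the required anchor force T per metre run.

T = 29 kN/m

Resolving forces along and normal to the sliding plane, with the horizontal anchor force T adding T·sinα to the effective normal force and T·cosα acting up the plane against the driving force:
FS = [cL + (W cosα + T sinα) tanφ] / [W sinα − T cosα]
Without the anchor: N' = 185.8 kN/m, driving T_d = 140.5 kN/m, resisting R = 0·8.8 + 185.8·tan42.5° = 170.3 kN/m, FS = 1.21.
Setting FS = 1.59 and solving for T:
1.59·(140.5 − T cos37.1°) = 170.3 + T sin37.1°·tan42.5°
T·(sin37.1°·tan42.5° + 1.59·cos37.1°) = 1.59·140.5 − 170.3
T·(0.6032·0.9163 + 1.59·0.7976) = 223.5 − 170.3 = 53.2
T·1.8209 = 53.2
T = 29.2 kN/m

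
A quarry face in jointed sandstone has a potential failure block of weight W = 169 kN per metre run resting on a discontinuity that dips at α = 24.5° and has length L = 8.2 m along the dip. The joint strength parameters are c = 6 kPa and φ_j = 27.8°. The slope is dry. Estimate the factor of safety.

Resolving the block weight along and normal to the plane and applying the Mohr–Coulomb strength on the joint:
N' = W cosα = 169·cos24.5° = 153.8 kN/m
Driving force T = W sinα = 169·sin24.5° = 70.1 kN/m
Resisting force R = c·L + N'·tanφ_j = 6·8.2 + 153.8·tan27.8° = 49.2 + 81.1 = 130.3 kN/m
FS = R / T = 130.3 / 70.1 = 1.859

FS = 1.86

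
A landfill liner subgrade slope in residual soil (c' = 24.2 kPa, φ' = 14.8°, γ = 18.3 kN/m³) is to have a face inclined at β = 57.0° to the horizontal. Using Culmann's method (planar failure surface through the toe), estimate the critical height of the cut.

Culmann's analysis gives the critical failure plane at α_cr = (β + φ')/2 = (57.0 + 14.8)/2 = 35.9°, and the critical height
H_c = (4c'/γ) · sinβ cosφ' / [1 − cos(β − φ')]
    = (4·24.2/18.3) · sin57.0°·cos14.8° / [1 − cos(42.2°)]
    = 5.290 · 0.8387·0.9668 / [1 − 0.7408]
    = 5.290 · 0.8108 / 0.2592
    = 16.55 m

H_c = 16.55 m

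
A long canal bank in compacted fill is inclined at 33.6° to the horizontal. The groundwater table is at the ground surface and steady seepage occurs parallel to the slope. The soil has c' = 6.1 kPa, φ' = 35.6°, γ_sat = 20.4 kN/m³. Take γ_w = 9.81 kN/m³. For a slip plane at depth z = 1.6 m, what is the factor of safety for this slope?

With seepage parallel to the slope and the water table at the surface, the effective normal stress on the slip plane uses the buoyant unit weight γ' = γ_sat − γ_w while the driving shear stress uses γ_sat:
FS = [c' + γ' z cos²β tanφ'] / [γ_sat z sinβ cosβ]
γ' = 20.4 − 9.81 = 10.59 kN/m³
Numerator = 6.1 + 10.59·1.6·cos²33.6°·tan35.6° = 6.1 + 10.59·1.6·0.6938·0.7159 = 14.516 kPa
Denominator = 20.4·1.6·sin33.6°·cos33.6° = 20.4·1.6·0.5534·0.8329 = 15.045 kPa
FS = 14.516 / 15.045 = 0.965

FS = 0.96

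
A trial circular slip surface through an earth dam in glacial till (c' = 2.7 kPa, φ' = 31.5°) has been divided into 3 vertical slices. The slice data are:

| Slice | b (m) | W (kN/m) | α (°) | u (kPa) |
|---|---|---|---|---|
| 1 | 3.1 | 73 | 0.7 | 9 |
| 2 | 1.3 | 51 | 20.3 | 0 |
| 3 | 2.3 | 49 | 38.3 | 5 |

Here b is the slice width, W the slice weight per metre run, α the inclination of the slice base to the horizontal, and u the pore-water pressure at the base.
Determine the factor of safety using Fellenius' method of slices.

FS = 1.87

Ordinary method of slices: FS = Σ[c'·Δl_i + (W_i cosα_i − u_i·Δl_i)·tanφ'] / Σ W_i sinα_i, with Δl_i = b_i / cosα_i.
Slice 1: Δl = 3.1/cos0.7° = 3.100 m; N'_1 = 73·cos0.7° − 9·3.100 = 45.1; c'Δl = 8.37; W sinα = 0.9
Slice 2: Δl = 1.3/cos20.3° = 1.386 m; N'_2 = 51·cos20.3° − 0·1.386 = 47.8; c'Δl = 3.74; W sinα = 17.7
Slice 3: Δl = 2.3/cos38.3° = 2.931 m; N'_3 = 49·cos38.3° − 5·2.931 = 23.8; c'Δl = 7.91; W sinα = 30.4
Σc'Δl = 20.0 kN/m; ΣN' = 116.7 kN/m; ΣW sinα = 49.0 kN/m
Resisting = 20.0 + 116.7·tan31.5° = 20.0 + 71.5 = 91.6 kN/m
FS = 91.6 / 49.0 = 1.870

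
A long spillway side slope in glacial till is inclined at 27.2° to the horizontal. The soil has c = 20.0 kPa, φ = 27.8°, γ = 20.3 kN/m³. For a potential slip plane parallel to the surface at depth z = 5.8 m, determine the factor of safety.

For an infinite slope with a slip plane parallel to the surface (no pore pressure): FS = [c + γz cos²β tanφ] / [γz sinβ cosβ].
γz = 20.3·5.8 = 117.74 kN/m²
Numerator = 20.0 + 117.74·cos²27.2°·tan27.8° = 20.0 + 117.74·0.7911·0.5272 = 69.107 kPa
Denominator = 117.74·sin27.2°·cos27.2° = 117.74·0.4571·0.8894 = 47.867 kPa
FS = 69.107 / 47.867 = 1.444

FS = 1.44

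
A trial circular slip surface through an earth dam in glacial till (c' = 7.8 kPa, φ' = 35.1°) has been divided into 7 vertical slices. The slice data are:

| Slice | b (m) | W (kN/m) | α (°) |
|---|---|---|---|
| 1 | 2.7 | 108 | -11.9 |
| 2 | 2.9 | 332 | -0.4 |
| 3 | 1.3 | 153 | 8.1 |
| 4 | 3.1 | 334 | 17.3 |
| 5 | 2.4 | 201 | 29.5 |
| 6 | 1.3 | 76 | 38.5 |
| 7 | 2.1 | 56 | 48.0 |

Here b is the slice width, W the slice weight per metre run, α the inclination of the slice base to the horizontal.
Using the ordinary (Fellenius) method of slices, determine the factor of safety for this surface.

FS = 3.41

Ordinary method of slices: FS = Σ[c'·Δl_i + (W_i cosα_i)·tanφ'] / Σ W_i sinα_i, with Δl_i = b_i / cosα_i.
Slice 1: Δl = 2.7/cos(-11.9°) = 2.759 m; N'_1 = 108·cos(-11.9°) = 105.7; c'Δl = 21.52; W sinα = -22.3
Slice 2: Δl = 2.9/cos(-0.4°) = 2.900 m; N'_2 = 332·cos(-0.4°) = 332.0; c'Δl = 22.62; W sinα = -2.3
Slice 3: Δl = 1.3/cos8.1° = 1.313 m; N'_3 = 153·cos8.1° = 151.5; c'Δl = 10.24; W sinα = 21.6
Slice 4: Δl = 3.1/cos17.3° = 3.247 m; N'_4 = 334·cos17.3° = 318.9; c'Δl = 25.33; W sinα = 99.3
Slice 5: Δl = 2.4/cos29.5° = 2.757 m; N'_5 = 201·cos29.5° = 174.9; c'Δl = 21.51; W sinα = 99.0
Slice 6: Δl = 1.3/cos38.5° = 1.661 m; N'_6 = 76·cos38.5° = 59.5; c'Δl = 12.96; W sinα = 47.3
Slice 7: Δl = 2.1/cos48.0° = 3.138 m; N'_7 = 56·cos48.0° = 37.5; c'Δl = 24.48; W sinα = 41.6
Σc'Δl = 138.7 kN/m; ΣN' = 1179.9 kN/m; ΣW sinα = 284.2 kN/m
Resisting = 138.7 + 1179.9·tan35.1° = 138.7 + 829.3 = 967.9 kN/m
FS = 967.9 / 284.2 = 3.406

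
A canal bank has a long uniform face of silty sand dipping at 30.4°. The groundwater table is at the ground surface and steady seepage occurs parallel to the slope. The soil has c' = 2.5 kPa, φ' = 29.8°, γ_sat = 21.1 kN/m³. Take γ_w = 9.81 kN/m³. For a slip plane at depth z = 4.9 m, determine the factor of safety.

FS = 0.58

With seepage parallel to the slope and the water table at the surface, the effective normal stress on the slip plane uses the buoyant unit weight γ' = γ_sat − γ_w while the driving shear stress uses γ_sat:
FS = [c' + γ' z cos²β tanφ'] / [γ_sat z sinβ cosβ]
γ' = 21.1 − 9.81 = 11.29 kN/m³
Numerator = 2.5 + 11.29·4.9·cos²30.4°·tan29.8° = 2.5 + 11.29·4.9·0.7439·0.5727 = 26.070 kPa
Denominator = 21.1·4.9·sin30.4°·cos30.4° = 21.1·4.9·0.5060·0.8625 = 45.126 kPa
FS = 26.070 / 45.126 = 0.578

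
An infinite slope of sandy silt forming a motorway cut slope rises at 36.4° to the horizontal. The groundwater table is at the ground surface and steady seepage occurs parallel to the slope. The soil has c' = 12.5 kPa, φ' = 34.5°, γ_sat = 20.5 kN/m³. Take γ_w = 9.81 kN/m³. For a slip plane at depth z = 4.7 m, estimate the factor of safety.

FS = 0.76

With seepage parallel to the slope and the water table at the surface, the effective normal stress on the slip plane uses the buoyant unit weight γ' = γ_sat − γ_w while the driving shear stress uses γ_sat:
FS = [c' + γ' z cos²β tanφ'] / [γ_sat z sinβ cosβ]
γ' = 20.5 − 9.81 = 10.69 kN/m³
Numerator = 12.5 + 10.69·4.7·cos²36.4°·tan34.5° = 12.5 + 10.69·4.7·0.6479·0.6873 = 34.871 kPa
Denominator = 20.5·4.7·sin36.4°·cos36.4° = 20.5·4.7·0.5934·0.8049 = 46.021 kPa
FS = 34.871 / 46.021 = 0.758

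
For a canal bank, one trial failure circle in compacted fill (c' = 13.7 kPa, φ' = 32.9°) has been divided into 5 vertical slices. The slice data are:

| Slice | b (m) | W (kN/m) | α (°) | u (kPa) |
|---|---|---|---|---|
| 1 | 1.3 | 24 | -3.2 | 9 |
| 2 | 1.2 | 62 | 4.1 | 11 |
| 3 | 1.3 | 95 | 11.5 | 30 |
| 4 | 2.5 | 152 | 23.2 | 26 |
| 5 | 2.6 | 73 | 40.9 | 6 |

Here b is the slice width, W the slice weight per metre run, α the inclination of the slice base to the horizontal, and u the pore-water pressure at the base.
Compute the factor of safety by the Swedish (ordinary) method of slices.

Ordinary method of slices: FS = Σ[c'·Δl_i + (W_i cosα_i − u_i·Δl_i)·tanφ'] / Σ W_i sinα_i, with Δl_i = b_i / cosα_i.
Slice 1: Δl = 1.3/cos(-3.2°) = 1.302 m; N'_1 = 24·cos(-3.2°) − 9·1.302 = 12.2; c'Δl = 17.84; W sinα = -1.3
Slice 2: Δl = 1.2/cos4.1° = 1.203 m; N'_2 = 62·cos4.1° − 11·1.203 = 48.6; c'Δl = 16.48; W sinα = 4.4
Slice 3: Δl = 1.3/cos11.5° = 1.327 m; N'_3 = 95·cos11.5° − 30·1.327 = 53.3; c'Δl = 18.17; W sinα = 18.9
Slice 4: Δl = 2.5/cos23.2° = 2.720 m; N'_4 = 152·cos23.2° − 26·2.720 = 69.0; c'Δl = 37.26; W sinα = 59.9
Slice 5: Δl = 2.6/cos40.9° = 3.440 m; N'_5 = 73·cos40.9° − 6·3.440 = 34.5; c'Δl = 47.13; W sinα = 47.8
Σc'Δl = 136.9 kN/m; ΣN' = 217.7 kN/m; ΣW sinα = 129.7 kN/m
Resisting = 136.9 + 217.7·tan32.9° = 136.9 + 140.8 = 277.7 kN/m
FS = 277.7 / 129.7 = 2.141

FS = 2.14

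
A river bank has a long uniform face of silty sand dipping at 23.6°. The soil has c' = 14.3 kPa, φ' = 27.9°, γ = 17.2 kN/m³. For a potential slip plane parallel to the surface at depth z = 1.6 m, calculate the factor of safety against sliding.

For an infinite slope with a slip plane parallel to the surface (no pore pressure): FS = [c' + γz cos²β tanφ'] / [γz sinβ cosβ].
γz = 17.2·1.6 = 27.52 kN/m²
Numerator = 14.3 + 27.52·cos²23.6°·tan27.9° = 14.3 + 27.52·0.8397·0.5295 = 26.536 kPa
Denominator = 27.52·sin23.6°·cos23.6° = 27.52·0.4003·0.9164 = 10.096 kPa
FS = 26.536 / 10.096 = 2.628

FS = 2.63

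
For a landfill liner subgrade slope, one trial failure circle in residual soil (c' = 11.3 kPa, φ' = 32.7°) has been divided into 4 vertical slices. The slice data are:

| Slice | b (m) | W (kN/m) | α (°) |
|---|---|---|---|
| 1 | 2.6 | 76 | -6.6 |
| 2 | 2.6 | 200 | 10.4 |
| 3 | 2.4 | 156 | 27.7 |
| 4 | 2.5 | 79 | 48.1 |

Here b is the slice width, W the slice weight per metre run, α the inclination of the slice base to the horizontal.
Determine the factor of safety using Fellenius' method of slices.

FS = 2.71

Ordinary method of slices: FS = Σ[c'·Δl_i + (W_i cosα_i)·tanφ'] / Σ W_i sinα_i, with Δl_i = b_i / cosα_i.
Slice 1: Δl = 2.6/cos(-6.6°) = 2.617 m; N'_1 = 76·cos(-6.6°) = 75.5; c'Δl = 29.58; W sinα = -8.7
Slice 2: Δl = 2.6/cos10.4° = 2.643 m; N'_2 = 200·cos10.4° = 196.7; c'Δl = 29.87; W sinα = 36.1
Slice 3: Δl = 2.4/cos27.7° = 2.711 m; N'_3 = 156·cos27.7° = 138.1; c'Δl = 30.63; W sinα = 72.5
Slice 4: Δl = 2.5/cos48.1° = 3.743 m; N'_4 = 79·cos48.1° = 52.8; c'Δl = 42.30; W sinα = 58.8
Σc'Δl = 132.4 kN/m; ΣN' = 463.1 kN/m; ΣW sinα = 158.7 kN/m
Resisting = 132.4 + 463.1·tan32.7° = 132.4 + 297.3 = 429.7 kN/m
FS = 429.7 / 158.7 = 2.708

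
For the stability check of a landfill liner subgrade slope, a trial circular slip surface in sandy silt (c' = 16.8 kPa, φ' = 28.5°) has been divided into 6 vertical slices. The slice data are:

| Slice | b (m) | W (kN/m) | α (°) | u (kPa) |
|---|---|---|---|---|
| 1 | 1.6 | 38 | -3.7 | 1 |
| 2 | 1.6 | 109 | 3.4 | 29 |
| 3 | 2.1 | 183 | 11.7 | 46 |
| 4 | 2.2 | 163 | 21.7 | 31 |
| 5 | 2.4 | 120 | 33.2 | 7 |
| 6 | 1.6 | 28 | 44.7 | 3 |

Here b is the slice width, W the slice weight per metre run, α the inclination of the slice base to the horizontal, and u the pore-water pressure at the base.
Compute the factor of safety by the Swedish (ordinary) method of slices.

FS = 2.17

Ordinary method of slices: FS = Σ[c'·Δl_i + (W_i cosα_i − u_i·Δl_i)·tanφ'] / Σ W_i sinα_i, with Δl_i = b_i / cosα_i.
Slice 1: Δl = 1.6/cos(-3.7°) = 1.603 m; N'_1 = 38·cos(-3.7°) − 1·1.603 = 36.3; c'Δl = 26.94; W sinα = -2.5
Slice 2: Δl = 1.6/cos3.4° = 1.603 m; N'_2 = 109·cos3.4° − 29·1.603 = 62.3; c'Δl = 26.93; W sinα = 6.5
Slice 3: Δl = 2.1/cos11.7° = 2.145 m; N'_3 = 183·cos11.7° − 46·2.145 = 80.5; c'Δl = 36.03; W sinα = 37.1
Slice 4: Δl = 2.2/cos21.7° = 2.368 m; N'_4 = 163·cos21.7° − 31·2.368 = 78.0; c'Δl = 39.78; W sinα = 60.3
Slice 5: Δl = 2.4/cos33.2° = 2.868 m; N'_5 = 120·cos33.2° − 7·2.868 = 80.3; c'Δl = 48.19; W sinα = 65.7
Slice 6: Δl = 1.6/cos44.7° = 2.251 m; N'_6 = 28·cos44.7° − 3·2.251 = 13.1; c'Δl = 37.82; W sinα = 19.7
Σc'Δl = 215.7 kN/m; ΣN' = 350.7 kN/m; ΣW sinα = 186.8 kN/m
Resisting = 215.7 + 350.7·tan28.5° = 215.7 + 190.4 = 406.1 kN/m
FS = 406.1 / 186.8 = 2.174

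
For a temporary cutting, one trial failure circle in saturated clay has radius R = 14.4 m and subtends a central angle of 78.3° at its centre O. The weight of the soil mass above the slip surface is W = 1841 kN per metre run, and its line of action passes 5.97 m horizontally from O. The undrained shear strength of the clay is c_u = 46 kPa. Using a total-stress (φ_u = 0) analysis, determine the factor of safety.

FS = 1.19

Taking moments about the centre O, the resisting moment is provided by the undrained shear strength acting along the arc:
Arc length L_a = R·θ = 14.4·(78.3°·π/180) = 14.4·1.3666 = 19.68 m
M_R = c_u·L_a·R = 46·19.68·14.4 = 13035.3 kN·m/m
M_D = W·d = 1841·5.97 = 10990.8 kN·m/m
FS = M_R / M_D = 13035.3 / 10990.8 = 1.186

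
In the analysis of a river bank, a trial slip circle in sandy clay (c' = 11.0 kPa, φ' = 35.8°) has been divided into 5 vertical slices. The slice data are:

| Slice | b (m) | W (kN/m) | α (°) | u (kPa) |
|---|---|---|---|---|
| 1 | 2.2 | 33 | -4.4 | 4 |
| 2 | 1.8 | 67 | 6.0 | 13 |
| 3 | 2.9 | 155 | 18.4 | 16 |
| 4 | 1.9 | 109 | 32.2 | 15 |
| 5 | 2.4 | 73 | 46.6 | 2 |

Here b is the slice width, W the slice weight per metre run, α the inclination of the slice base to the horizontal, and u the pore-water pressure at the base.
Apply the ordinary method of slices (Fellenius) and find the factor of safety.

FS = 2.03

Ordinary method of slices: FS = Σ[c'·Δl_i + (W_i cosα_i − u_i·Δl_i)·tanφ'] / Σ W_i sinα_i, with Δl_i = b_i / cosα_i.
Slice 1: Δl = 2.2/cos(-4.4°) = 2.207 m; N'_1 = 33·cos(-4.4°) − 4·2.207 = 24.1; c'Δl = 24.27; W sinα = -2.5
Slice 2: Δl = 1.8/cos6.0° = 1.810 m; N'_2 = 67·cos6.0° − 13·1.810 = 43.1; c'Δl = 19.91; W sinα = 7.0
Slice 3: Δl = 2.9/cos18.4° = 3.056 m; N'_3 = 155·cos18.4° − 16·3.056 = 98.2; c'Δl = 33.62; W sinα = 48.9
Slice 4: Δl = 1.9/cos32.2° = 2.245 m; N'_4 = 109·cos32.2° − 15·2.245 = 58.6; c'Δl = 24.70; W sinα = 58.1
Slice 5: Δl = 2.4/cos46.6° = 3.493 m; N'_5 = 73·cos46.6° − 2·3.493 = 43.2; c'Δl = 38.42; W sinα = 53.0
Σc'Δl = 140.9 kN/m; ΣN' = 267.1 kN/m; ΣW sinα = 164.5 kN/m
Resisting = 140.9 + 267.1·tan35.8° = 140.9 + 192.6 = 333.5 kN/m
FS = 333.5 / 164.5 = 2.027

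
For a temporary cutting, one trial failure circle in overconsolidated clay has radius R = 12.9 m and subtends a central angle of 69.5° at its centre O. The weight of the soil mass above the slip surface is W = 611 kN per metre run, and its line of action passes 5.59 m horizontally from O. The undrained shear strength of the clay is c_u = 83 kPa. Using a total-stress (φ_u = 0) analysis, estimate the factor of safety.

FS = 4.91

Taking moments about the centre O, the resisting moment is provided by the undrained shear strength acting along the arc:
Arc length L_a = R·θ = 12.9·(69.5°·π/180) = 12.9·1.2130 = 15.65 m
M_R = c_u·L_a·R = 83·15.65·12.9 = 16754.0 kN·m/m
M_D = W·d = 611·5.59 = 3415.5 kN·m/m
FS = M_R / M_D = 16754.0 / 3415.5 = 4.905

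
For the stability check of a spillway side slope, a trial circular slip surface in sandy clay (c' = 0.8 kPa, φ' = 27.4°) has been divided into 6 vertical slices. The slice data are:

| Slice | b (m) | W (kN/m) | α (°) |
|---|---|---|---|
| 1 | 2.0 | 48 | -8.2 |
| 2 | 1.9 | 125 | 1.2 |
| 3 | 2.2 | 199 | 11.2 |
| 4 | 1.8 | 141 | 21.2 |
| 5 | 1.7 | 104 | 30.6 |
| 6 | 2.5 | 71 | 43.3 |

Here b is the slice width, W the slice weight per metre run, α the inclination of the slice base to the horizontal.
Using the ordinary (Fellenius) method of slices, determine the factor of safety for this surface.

FS = 1.83

Ordinary method of slices: FS = Σ[c'·Δl_i + (W_i cosα_i)·tanφ'] / Σ W_i sinα_i, with Δl_i = b_i / cosα_i.
Slice 1: Δl = 2.0/cos(-8.2°) = 2.021 m; N'_1 = 48·cos(-8.2°) = 47.5; c'Δl = 1.62; W sinα = -6.8
Slice 2: Δl = 1.9/cos1.2° = 1.900 m; N'_2 = 125·cos1.2° = 125.0; c'Δl = 1.52; W sinα = 2.6
Slice 3: Δl = 2.2/cos11.2° = 2.243 m; N'_3 = 199·cos11.2° = 195.2; c'Δl = 1.79; W sinα = 38.7
Slice 4: Δl = 1.8/cos21.2° = 1.931 m; N'_4 = 141·cos21.2° = 131.5; c'Δl = 1.54; W sinα = 51.0
Slice 5: Δl = 1.7/cos30.6° = 1.975 m; N'_5 = 104·cos30.6° = 89.5; c'Δl = 1.58; W sinα = 52.9
Slice 6: Δl = 2.5/cos43.3° = 3.435 m; N'_6 = 71·cos43.3° = 51.7; c'Δl = 2.75; W sinα = 48.7
Σc'Δl = 10.8 kN/m; ΣN' = 640.3 kN/m; ΣW sinα = 187.0 kN/m
Resisting = 10.8 + 640.3·tan27.4° = 10.8 + 331.9 = 342.7 kN/m
FS = 342.7 / 187.0 = 1.832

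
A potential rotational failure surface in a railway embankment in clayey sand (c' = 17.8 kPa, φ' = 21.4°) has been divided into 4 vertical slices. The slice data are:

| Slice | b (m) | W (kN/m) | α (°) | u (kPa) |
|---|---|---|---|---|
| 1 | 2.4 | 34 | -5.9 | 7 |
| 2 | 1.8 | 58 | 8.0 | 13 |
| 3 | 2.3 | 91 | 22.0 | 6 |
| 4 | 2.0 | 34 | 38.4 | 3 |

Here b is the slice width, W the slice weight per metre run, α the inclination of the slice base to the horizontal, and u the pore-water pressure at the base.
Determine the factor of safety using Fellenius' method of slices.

Ordinary method of slices: FS = Σ[c'·Δl_i + (W_i cosα_i − u_i·Δl_i)·tanφ'] / Σ W_i sinα_i, with Δl_i = b_i / cosα_i.
Slice 1: Δl = 2.4/cos(-5.9°) = 2.413 m; N'_1 = 34·cos(-5.9°) − 7·2.413 = 16.9; c'Δl = 42.95; W sinα = -3.5
Slice 2: Δl = 1.8/cos8.0° = 1.818 m; N'_2 = 58·cos8.0° − 13·1.818 = 33.8; c'Δl = 32.35; W sinα = 8.1
Slice 3: Δl = 2.3/cos22.0° = 2.481 m; N'_3 = 91·cos22.0° − 6·2.481 = 69.5; c'Δl = 44.16; W sinα = 34.1
Slice 4: Δl = 2.0/cos38.4° = 2.552 m; N'_4 = 34·cos38.4° − 3·2.552 = 19.0; c'Δl = 45.43; W sinα = 21.1
Σc'Δl = 164.9 kN/m; ΣN' = 139.2 kN/m; ΣW sinα = 59.8 kN/m
Resisting = 164.9 + 139.2·tan21.4° = 164.9 + 54.6 = 219.4 kN/m
FS = 219.4 / 59.8 = 3.670

FS = 3.67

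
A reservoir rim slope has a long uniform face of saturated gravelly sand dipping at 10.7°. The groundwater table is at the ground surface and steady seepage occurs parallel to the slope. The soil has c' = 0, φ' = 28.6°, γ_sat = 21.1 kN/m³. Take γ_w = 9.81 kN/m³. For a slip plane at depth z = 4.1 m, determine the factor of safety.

With seepage parallel to the slope and the water table at the surface, the effective normal stress on the slip plane uses the buoyant unit weight γ' = γ_sat − γ_w while the driving shear stress uses γ_sat:
FS = [c' + γ' z cos²β tanφ'] / [γ_sat z sinβ cosβ]
(For c' = 0 this reduces to FS = (γ'/γ_sat)·tanφ'/tanβ.)
γ' = 21.1 − 9.81 = 11.29 kN/m³
Numerator = 0.0 + 11.29·4.1·cos²10.7°·tan28.6° = 0.0 + 11.29·4.1·0.9655·0.5452 = 24.368 kPa
Denominator = 21.1·4.1·sin10.7°·cos10.7° = 21.1·4.1·0.1857·0.9826 = 15.783 kPa
FS = 24.368 / 15.783 = 1.544

FS = 1.54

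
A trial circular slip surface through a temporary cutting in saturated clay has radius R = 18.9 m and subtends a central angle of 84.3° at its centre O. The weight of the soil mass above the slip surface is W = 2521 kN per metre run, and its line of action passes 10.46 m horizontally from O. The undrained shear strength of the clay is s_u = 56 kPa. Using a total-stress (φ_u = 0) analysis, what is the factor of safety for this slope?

Taking moments about the centre O, the resisting moment is provided by the undrained shear strength acting along the arc:
Arc length L_a = R·θ = 18.9·(84.3°·π/180) = 18.9·1.4713 = 27.81 m
M_R = s_u·L_a·R = 56·27.81·18.9 = 29431.8 kN·m/m
M_D = W·d = 2521·10.46 = 26369.7 kN·m/m
FS = M_R / M_D = 29431.8 / 26369.7 = 1.116

FS = 1.12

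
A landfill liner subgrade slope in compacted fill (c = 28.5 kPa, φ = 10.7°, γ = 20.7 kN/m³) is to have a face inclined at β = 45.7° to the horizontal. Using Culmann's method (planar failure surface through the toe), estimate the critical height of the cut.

Culmann's analysis gives the critical failure plane at α_cr = (β + φ)/2 = (45.7 + 10.7)/2 = 28.2°, and the critical height
H_c = (4c/γ) · sinβ cosφ / [1 − cos(β − φ)]
    = (4·28.5/20.7) · sin45.7°·cos10.7° / [1 − cos(35.0°)]
    = 5.507 · 0.7157·0.9826 / [1 − 0.8192]
    = 5.507 · 0.7032 / 0.1808
    = 21.42 m

H_c = 21.42 m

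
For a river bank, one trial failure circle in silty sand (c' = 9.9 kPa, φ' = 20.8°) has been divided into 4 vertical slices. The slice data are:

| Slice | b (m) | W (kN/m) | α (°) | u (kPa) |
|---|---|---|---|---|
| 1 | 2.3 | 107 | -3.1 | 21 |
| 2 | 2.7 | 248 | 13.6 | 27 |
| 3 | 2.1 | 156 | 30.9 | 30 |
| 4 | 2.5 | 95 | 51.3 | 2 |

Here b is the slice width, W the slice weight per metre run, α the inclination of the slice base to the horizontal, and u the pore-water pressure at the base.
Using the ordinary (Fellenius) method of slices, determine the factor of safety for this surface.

FS = 1.17

Ordinary method of slices: FS = Σ[c'·Δl_i + (W_i cosα_i − u_i·Δl_i)·tanφ'] / Σ W_i sinα_i, with Δl_i = b_i / cosα_i.
Slice 1: Δl = 2.3/cos(-3.1°) = 2.303 m; N'_1 = 107·cos(-3.1°) − 21·2.303 = 58.5; c'Δl = 22.80; W sinα = -5.8
Slice 2: Δl = 2.7/cos13.6° = 2.778 m; N'_2 = 248·cos13.6° − 27·2.778 = 166.0; c'Δl = 27.50; W sinα = 58.3
Slice 3: Δl = 2.1/cos30.9° = 2.447 m; N'_3 = 156·cos30.9° − 30·2.447 = 60.4; c'Δl = 24.23; W sinα = 80.1
Slice 4: Δl = 2.5/cos51.3° = 3.998 m; N'_4 = 95·cos51.3° − 2·3.998 = 51.4; c'Δl = 39.58; W sinα = 74.1
Σc'Δl = 114.1 kN/m; ΣN' = 336.4 kN/m; ΣW sinα = 206.8 kN/m
Resisting = 114.1 + 336.4·tan20.8° = 114.1 + 127.8 = 241.9 kN/m
FS = 241.9 / 206.8 = 1.170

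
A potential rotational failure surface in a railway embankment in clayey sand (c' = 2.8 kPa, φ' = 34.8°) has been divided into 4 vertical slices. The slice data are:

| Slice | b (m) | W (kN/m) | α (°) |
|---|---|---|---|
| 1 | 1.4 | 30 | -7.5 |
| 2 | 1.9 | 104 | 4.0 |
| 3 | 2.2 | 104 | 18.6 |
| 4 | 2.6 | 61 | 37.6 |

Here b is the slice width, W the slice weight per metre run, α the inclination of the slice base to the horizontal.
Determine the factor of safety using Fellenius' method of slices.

Ordinary method of slices: FS = Σ[c'·Δl_i + (W_i cosα_i)·tanφ'] / Σ W_i sinα_i, with Δl_i = b_i / cosα_i.
Slice 1: Δl = 1.4/cos(-7.5°) = 1.412 m; N'_1 = 30·cos(-7.5°) = 29.7; c'Δl = 3.95; W sinα = -3.9
Slice 2: Δl = 1.9/cos4.0° = 1.905 m; N'_2 = 104·cos4.0° = 103.7; c'Δl = 5.33; W sinα = 7.3
Slice 3: Δl = 2.2/cos18.6° = 2.321 m; N'_3 = 104·cos18.6° = 98.6; c'Δl = 6.50; W sinα = 33.2
Slice 4: Δl = 2.6/cos37.6° = 3.282 m; N'_4 = 61·cos37.6° = 48.3; c'Δl = 9.19; W sinα = 37.2
Σc'Δl = 25.0 kN/m; ΣN' = 280.4 kN/m; ΣW sinα = 73.7 kN/m
Resisting = 25.0 + 280.4·tan34.8° = 25.0 + 194.9 = 219.8 kN/m
FS = 219.8 / 73.7 = 2.982

FS = 2.98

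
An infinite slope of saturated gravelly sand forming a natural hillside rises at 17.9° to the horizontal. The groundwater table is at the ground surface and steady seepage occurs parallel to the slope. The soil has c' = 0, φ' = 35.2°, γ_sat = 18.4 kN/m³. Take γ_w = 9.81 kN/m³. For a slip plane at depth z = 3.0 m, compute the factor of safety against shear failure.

With seepage parallel to the slope and the water table at the surface, the effective normal stress on the slip plane uses the buoyant unit weight γ' = γ_sat − γ_w while the driving shear stress uses γ_sat:
FS = [c' + γ' z cos²β tanφ'] / [γ_sat z sinβ cosβ]
(For c' = 0 this reduces to FS = (γ'/γ_sat)·tanφ'/tanβ.)
γ' = 18.4 − 9.81 = 8.59 kN/m³
Numerator = 0.0 + 8.59·3.0·cos²17.9°·tan35.2° = 0.0 + 8.59·3.0·0.9055·0.7054 = 16.461 kPa
Denominator = 18.4·3.0·sin17.9°·cos17.9° = 18.4·3.0·0.3074·0.9516 = 16.145 kPa
FS = 16.461 / 16.145 = 1.020

FS = 1.02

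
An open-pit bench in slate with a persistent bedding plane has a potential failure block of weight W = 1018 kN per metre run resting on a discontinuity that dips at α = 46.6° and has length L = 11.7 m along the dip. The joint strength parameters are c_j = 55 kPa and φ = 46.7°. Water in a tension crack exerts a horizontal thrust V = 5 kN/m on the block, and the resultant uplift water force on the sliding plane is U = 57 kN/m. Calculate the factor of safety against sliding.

FS = 1.78

Resolving the block weight along and normal to the plane and applying the Mohr–Coulomb strength on the joint:
N' = W cosα − U − V sinα = 1018·cos46.6° − 57 − 5·sin46.6° = 638.8 kN/m
Driving force T = W sinα + V cosα = 1018·sin46.6° + 5·cos46.6° = 743.1 kN/m
Resisting force R = c_j·L + N'·tanφ = 55·11.7 + 638.8·tan46.7° = 643.5 + 677.9 = 1321.4 kN/m
FS = R / T = 1321.4 / 743.1 = 1.778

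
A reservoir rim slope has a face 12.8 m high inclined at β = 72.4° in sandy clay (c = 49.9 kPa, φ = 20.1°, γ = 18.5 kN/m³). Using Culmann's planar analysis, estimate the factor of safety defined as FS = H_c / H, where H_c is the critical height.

H_c = (4c/γ) · sinβ cosφ / [1 − cos(β − φ)]
    = (4·49.9/18.5) · sin72.4°·cos20.1° / [1 − cos52.3°]
    = 10.789 · 0.8951 / 0.3885 = 24.86 m
FS = H_c / H = 24.86 / 12.8 = 1.942

FS = 1.94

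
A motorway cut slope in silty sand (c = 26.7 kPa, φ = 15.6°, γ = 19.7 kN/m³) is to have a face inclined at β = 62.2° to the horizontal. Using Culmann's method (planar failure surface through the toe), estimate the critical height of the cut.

Culmann's analysis gives the critical failure plane at α_cr = (β + φ)/2 = (62.2 + 15.6)/2 = 38.9°, and the critical height
H_c = (4c/γ) · sinβ cosφ / [1 − cos(β − φ)]
    = (4·26.7/19.7) · sin62.2°·cos15.6° / [1 − cos(46.6°)]
    = 5.421 · 0.8846·0.9632 / [1 − 0.6871]
    = 5.421 · 0.8520 / 0.3129
    = 14.76 m

H_c = 14.76 m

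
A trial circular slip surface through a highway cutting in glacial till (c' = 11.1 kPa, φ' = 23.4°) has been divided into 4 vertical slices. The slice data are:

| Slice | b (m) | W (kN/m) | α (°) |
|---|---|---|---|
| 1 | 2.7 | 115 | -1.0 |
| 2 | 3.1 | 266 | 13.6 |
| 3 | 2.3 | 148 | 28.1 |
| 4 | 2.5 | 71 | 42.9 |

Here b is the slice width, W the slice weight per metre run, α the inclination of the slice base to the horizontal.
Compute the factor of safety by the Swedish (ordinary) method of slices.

Ordinary method of slices: FS = Σ[c'·Δl_i + (W_i cosα_i)·tanφ'] / Σ W_i sinα_i, with Δl_i = b_i / cosα_i.
Slice 1: Δl = 2.7/cos(-1.0°) = 2.700 m; N'_1 = 115·cos(-1.0°) = 115.0; c'Δl = 29.97; W sinα = -2.0
Slice 2: Δl = 3.1/cos13.6° = 3.189 m; N'_2 = 266·cos13.6° = 258.5; c'Δl = 35.40; W sinα = 62.5
Slice 3: Δl = 2.3/cos28.1° = 2.607 m; N'_3 = 148·cos28.1° = 130.6; c'Δl = 28.94; W sinα = 69.7
Slice 4: Δl = 2.5/cos42.9° = 3.413 m; N'_4 = 71·cos42.9° = 52.0; c'Δl = 37.88; W sinα = 48.3
Σc'Δl = 132.2 kN/m; ΣN' = 556.1 kN/m; ΣW sinα = 178.6 kN/m
Resisting = 132.2 + 556.1·tan23.4° = 132.2 + 240.6 = 372.8 kN/m
FS = 372.8 / 178.6 = 2.088

FS = 2.09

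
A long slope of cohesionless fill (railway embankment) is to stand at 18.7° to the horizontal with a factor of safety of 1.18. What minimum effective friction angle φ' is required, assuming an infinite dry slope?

φ' = 21.8°

FS = tanφ'/tanβ ⇒ tanφ' = FS · tanβ = 1.18 · tan18.7° = 0.3994
φ' = arctan(0.3994) = 21.77°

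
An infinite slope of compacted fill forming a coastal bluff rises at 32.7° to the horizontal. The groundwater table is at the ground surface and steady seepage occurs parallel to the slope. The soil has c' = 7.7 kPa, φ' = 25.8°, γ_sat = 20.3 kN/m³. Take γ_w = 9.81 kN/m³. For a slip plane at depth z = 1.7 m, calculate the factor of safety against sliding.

FS = 0.88

With seepage parallel to the slope and the water table at the surface, the effective normal stress on the slip plane uses the buoyant unit weight γ' = γ_sat − γ_w while the driving shear stress uses γ_sat:
FS = [c' + γ' z cos²β tanφ'] / [γ_sat z sinβ cosβ]
γ' = 20.3 − 9.81 = 10.49 kN/m³
Numerator = 7.7 + 10.49·1.7·cos²32.7°·tan25.8° = 7.7 + 10.49·1.7·0.7081·0.4834 = 13.805 kPa
Denominator = 20.3·1.7·sin32.7°·cos32.7° = 20.3·1.7·0.5402·0.8415 = 15.689 kPa
FS = 13.805 / 15.689 = 0.880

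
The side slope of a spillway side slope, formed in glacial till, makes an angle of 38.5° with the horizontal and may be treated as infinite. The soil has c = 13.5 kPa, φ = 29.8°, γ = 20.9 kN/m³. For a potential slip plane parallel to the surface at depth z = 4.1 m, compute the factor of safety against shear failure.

For an infinite slope with a slip plane parallel to the surface (no pore pressure): FS = [c + γz cos²β tanφ] / [γz sinβ cosβ].
γz = 20.9·4.1 = 85.69 kN/m²
Numerator = 13.5 + 85.69·cos²38.5°·tan29.8° = 13.5 + 85.69·0.6125·0.5727 = 43.557 kPa
Denominator = 85.69·sin38.5°·cos38.5° = 85.69·0.6225·0.7826 = 41.747 kPa
FS = 43.557 / 41.747 = 1.043

FS = 1.04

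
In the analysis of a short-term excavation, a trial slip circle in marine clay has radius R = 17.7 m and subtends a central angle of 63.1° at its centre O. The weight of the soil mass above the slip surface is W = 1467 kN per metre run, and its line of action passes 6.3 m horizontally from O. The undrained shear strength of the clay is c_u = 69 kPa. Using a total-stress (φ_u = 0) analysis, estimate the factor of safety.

FS = 2.58

Taking moments about the centre O, the resisting moment is provided by the undrained shear strength acting along the arc:
Arc length L_a = R·θ = 17.7·(63.1°·π/180) = 17.7·1.1013 = 19.49 m
M_R = c_u·L_a·R = 69·19.49·17.7 = 23806.9 kN·m/m
M_D = W·d = 1467·6.3 = 9242.1 kN·m/m
FS = M_R / M_D = 23806.9 / 9242.1 = 2.576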